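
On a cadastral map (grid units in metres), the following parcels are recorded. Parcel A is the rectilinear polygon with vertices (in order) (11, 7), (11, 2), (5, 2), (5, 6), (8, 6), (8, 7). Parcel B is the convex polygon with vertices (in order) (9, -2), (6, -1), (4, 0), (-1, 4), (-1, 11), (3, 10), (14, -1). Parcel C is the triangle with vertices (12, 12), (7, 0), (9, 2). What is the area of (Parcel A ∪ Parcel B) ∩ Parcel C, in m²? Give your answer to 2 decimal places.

5.54

The region (Parcel A ∪ Parcel B) ∩ Parcel C is the polygon with vertices (10.5,7), (9,2), (7,0), (9.917,7).
By the shoelace formula its area is 5.54.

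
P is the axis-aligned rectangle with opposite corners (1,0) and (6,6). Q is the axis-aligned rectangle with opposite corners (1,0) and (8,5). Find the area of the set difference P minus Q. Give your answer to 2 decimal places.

5.00

|P∩Q|: x∈[1,6], y∈[0,5] → 5·5 = 25.
|P| = 30.
|P ∖ Q| = |P| − |P∩Q| = 30 − 25 = 5.00.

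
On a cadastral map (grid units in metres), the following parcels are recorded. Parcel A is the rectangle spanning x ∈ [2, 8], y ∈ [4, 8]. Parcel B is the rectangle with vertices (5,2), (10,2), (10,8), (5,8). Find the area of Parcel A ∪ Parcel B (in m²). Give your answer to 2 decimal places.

By inclusion–exclusion:
Individual areas: |Parcel A| = 24, |Parcel B| = 30.
|Parcel A∩Parcel B|: x∈[5,8], y∈[4,8] → 3·4 = 12.
|Parcel A ∪ Parcel B| = 54 − 12 = 42.00.

42.00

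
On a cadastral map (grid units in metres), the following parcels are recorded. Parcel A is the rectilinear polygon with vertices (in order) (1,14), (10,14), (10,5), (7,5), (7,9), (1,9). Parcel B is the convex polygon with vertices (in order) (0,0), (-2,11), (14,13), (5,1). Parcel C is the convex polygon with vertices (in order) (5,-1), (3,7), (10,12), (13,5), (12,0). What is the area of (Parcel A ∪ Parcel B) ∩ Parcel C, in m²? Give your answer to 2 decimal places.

43.58

The region (Parcel A ∪ Parcel B) ∩ Parcel C is the polygon with vertices (10,7.667), (10,5), (8,5), (5,1), (4.524,0.905), (3,7), (10,12), (11.182,9.242).
By the shoelace formula its area is 43.58.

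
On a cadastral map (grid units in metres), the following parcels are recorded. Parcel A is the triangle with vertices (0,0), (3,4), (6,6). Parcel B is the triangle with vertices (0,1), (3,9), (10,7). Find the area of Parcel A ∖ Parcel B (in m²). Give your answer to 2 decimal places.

0.57

|Parcel A| = 3, |Parcel A∩Parcel B| = 2.4318.
|Parcel A ∖ Parcel B| = |Parcel A| − |Parcel A∩Parcel B| = 3 − 2.4318 = 0.57.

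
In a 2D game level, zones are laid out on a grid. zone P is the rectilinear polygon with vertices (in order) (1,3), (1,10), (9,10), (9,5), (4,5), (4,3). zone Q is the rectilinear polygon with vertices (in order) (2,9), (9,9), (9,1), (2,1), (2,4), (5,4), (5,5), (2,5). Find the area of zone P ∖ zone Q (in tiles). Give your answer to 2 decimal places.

|zone P| = 46, |zone P∩zone Q| = 30.
|zone P ∖ zone Q| = |zone P| − |zone P∩zone Q| = 46 − 30 = 16.00.

16.00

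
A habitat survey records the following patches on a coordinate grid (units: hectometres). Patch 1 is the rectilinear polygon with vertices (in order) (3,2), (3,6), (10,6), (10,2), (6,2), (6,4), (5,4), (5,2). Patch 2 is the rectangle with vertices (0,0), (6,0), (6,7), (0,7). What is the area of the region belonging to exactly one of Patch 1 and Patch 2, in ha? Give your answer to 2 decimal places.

|Patch 1| = 26, |Patch 2| = 42, |Patch 1∩Patch 2| = 10.
|Patch 1 △ Patch 2| = |Patch 1| + |Patch 2| − 2·|Patch 1∩Patch 2| = 26 + 42 − 20 = 48.00.

48.00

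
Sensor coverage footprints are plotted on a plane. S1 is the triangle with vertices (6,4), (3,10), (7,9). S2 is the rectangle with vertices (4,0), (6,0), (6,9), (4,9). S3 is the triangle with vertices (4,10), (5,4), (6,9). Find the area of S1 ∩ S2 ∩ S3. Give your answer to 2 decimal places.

3.80

The intersection is the polygon with vertices (6,9), (5.286,5.429), (4.5,7), (4.167,9).
By the shoelace formula its area is 3.80.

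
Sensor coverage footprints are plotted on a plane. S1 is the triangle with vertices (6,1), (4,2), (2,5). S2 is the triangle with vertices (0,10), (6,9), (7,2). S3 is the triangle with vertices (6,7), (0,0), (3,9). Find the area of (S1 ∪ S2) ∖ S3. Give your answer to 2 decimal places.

15.27

|S1 ∪ S2| = 22.5.
|(S1 ∪ S2) ∩ S3| = 7.2272.
|(S1 ∪ S2) ∖ S3| = 22.5 − 7.2272 = 15.27.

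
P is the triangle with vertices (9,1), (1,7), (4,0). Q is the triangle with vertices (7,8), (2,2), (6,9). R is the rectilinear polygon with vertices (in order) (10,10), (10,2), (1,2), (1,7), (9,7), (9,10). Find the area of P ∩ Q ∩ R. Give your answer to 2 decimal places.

0.88

The intersection is the polygon with vertices (2.755,2.906), (2.653,3.143), (3.7,4.975), (4.179,4.615).
By the shoelace formula its area is 0.88.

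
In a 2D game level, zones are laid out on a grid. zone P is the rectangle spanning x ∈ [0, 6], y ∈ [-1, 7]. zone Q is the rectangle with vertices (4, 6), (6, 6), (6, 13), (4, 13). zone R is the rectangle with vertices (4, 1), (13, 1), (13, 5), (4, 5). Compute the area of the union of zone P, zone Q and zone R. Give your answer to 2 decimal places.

By inclusion–exclusion:
Individual areas: |zone P| = 48, |zone Q| = 14, |zone R| = 36.
|zone P∩zone Q|: x∈[4,6], y∈[6,7] → 2·1 = 2.
|zone P∩zone R|: x∈[4,6], y∈[1,5] → 2·4 = 8.
|zone Q∩zone R| = 0 (no overlap).
|zone P∩zone Q∩zone R| = 0.
|zone P ∪ zone Q ∪ zone R| = 98 − 10 + 0 = 88.00.

88.00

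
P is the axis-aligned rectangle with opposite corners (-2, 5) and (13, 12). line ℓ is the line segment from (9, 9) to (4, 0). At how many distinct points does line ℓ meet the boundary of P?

1

The segment meets the boundary at (6.778,5).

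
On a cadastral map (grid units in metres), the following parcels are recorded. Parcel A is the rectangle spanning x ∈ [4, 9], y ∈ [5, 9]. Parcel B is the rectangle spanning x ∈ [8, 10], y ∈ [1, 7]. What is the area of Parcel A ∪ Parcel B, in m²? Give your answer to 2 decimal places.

30.00

By inclusion–exclusion:
Individual areas: |Parcel A| = 20, |Parcel B| = 12.
|Parcel A∩Parcel B|: x∈[8,9], y∈[5,7] → 1·2 = 2.
|Parcel A ∪ Parcel B| = 32 − 2 = 30.00.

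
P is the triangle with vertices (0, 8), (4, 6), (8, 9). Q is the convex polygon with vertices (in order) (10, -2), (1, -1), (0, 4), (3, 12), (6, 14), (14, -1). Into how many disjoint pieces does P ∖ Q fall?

P ∖ Q is a single connected region.

1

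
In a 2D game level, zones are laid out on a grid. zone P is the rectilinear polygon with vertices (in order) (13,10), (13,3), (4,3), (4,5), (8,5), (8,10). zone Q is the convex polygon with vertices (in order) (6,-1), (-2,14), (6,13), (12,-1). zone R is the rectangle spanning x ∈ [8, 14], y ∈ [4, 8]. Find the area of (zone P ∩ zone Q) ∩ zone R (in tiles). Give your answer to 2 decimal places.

4.00

The region (zone P ∩ zone Q) ∩ zone R is the polygon with vertices (8,8), (8.143,8), (9.857,4), (8,4), (8,5).
By the shoelace formula its area is 4.00.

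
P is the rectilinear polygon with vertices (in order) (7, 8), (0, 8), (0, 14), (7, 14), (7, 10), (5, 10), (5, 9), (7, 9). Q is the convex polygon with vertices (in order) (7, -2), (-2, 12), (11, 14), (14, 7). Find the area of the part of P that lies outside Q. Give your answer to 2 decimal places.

|P| = 40, |P∩Q| = 31.6691.
|P ∖ Q| = |P| − |P∩Q| = 40 − 31.6691 = 8.33.

8.33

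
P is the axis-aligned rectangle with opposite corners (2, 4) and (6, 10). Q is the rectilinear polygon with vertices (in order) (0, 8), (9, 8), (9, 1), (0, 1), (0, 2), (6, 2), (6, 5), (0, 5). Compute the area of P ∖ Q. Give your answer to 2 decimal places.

|P| = 24, |P∩Q| = 12.
|P ∖ Q| = |P| − |P∩Q| = 24 − 12 = 12.00.

12.00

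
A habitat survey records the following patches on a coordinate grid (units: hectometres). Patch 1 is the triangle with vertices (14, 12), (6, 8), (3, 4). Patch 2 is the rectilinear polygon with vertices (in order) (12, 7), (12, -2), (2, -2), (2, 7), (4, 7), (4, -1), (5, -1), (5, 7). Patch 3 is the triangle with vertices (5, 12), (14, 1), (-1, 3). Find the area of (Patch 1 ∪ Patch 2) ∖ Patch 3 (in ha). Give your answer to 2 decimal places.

45.33

|Patch 1 ∪ Patch 2| = 90.0966.
|(Patch 1 ∪ Patch 2) ∩ Patch 3| = 44.7629.
|(Patch 1 ∪ Patch 2) ∖ Patch 3| = 90.0966 − 44.7629 = 45.33.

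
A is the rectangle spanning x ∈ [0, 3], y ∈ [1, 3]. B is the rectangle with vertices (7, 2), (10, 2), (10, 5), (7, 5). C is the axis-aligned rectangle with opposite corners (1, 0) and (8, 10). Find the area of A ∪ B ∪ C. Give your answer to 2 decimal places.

78.00

By inclusion–exclusion:
Individual areas: |A| = 6, |B| = 9, |C| = 70.
|A∩B| = 0 (no overlap).
|A∩C|: x∈[1,3], y∈[1,3] → 2·2 = 4.
|B∩C|: x∈[7,8], y∈[2,5] → 1·3 = 3.
|A∩B∩C| = 0.
|A ∪ B ∪ C| = 85 − 7 + 0 = 78.00.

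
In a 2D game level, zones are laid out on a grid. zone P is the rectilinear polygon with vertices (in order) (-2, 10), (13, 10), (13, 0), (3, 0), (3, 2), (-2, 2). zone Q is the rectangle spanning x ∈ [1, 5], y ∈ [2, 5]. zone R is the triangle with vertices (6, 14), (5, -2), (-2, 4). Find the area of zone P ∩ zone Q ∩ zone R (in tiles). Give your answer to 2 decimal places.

The intersection is the polygon with vertices (1,5), (5,5), (5,2), (3,2), (1,2).
By the shoelace formula its area is 12.00.

12.00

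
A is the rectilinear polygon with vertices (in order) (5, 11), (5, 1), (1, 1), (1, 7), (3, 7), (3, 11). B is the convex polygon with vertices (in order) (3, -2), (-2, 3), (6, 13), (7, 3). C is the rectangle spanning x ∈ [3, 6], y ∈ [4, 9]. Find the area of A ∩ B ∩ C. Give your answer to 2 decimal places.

10.00

The intersection is the polygon with vertices (3,9), (5,9), (5,4), (3,4), (3,7).
By the shoelace formula its area is 10.00.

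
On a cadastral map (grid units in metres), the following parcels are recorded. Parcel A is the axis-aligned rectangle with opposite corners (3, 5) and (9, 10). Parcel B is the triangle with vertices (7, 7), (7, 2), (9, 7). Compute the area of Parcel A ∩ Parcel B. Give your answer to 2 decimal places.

3.20

The intersection is the polygon with vertices (7,5), (7,7), (9,7), (8.2,5).
By the shoelace formula its area is 3.20.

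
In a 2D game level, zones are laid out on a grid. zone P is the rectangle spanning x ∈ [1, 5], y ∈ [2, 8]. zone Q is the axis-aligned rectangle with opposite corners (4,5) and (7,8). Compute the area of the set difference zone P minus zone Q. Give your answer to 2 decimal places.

21.00

|zone P∩zone Q|: x∈[4,5], y∈[5,8] → 1·3 = 3.
|zone P| = 24.
|zone P ∖ zone Q| = |zone P| − |zone P∩zone Q| = 24 − 3 = 21.00.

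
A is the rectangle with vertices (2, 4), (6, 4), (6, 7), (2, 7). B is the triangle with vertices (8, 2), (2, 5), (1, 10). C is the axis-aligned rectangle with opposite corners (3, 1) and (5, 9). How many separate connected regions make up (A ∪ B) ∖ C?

(A ∪ B) ∖ C splits into 2 disjoint pieces (area 5.0357, area 6.2143).

2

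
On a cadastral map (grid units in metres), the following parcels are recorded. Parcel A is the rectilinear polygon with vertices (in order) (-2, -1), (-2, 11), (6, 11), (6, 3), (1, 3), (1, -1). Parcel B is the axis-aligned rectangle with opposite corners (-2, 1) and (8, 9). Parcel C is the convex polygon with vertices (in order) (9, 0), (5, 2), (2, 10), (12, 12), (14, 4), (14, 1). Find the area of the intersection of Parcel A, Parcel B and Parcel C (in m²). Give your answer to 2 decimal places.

The intersection is the polygon with vertices (6,9), (6,3), (4.625,3), (2.375,9).
By the shoelace formula its area is 15.00.

15.00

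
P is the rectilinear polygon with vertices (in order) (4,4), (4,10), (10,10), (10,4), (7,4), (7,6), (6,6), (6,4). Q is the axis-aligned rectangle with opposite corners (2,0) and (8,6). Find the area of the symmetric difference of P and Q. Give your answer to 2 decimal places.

58.00

|P| = 34, |Q| = 36, |P∩Q| = 6.
|P △ Q| = |P| + |Q| − 2·|P∩Q| = 34 + 36 − 12 = 58.00.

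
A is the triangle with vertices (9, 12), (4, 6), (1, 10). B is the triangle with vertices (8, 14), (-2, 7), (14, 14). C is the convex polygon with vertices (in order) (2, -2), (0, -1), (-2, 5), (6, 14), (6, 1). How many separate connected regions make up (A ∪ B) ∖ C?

2

(A ∪ B) ∖ C splits into 2 disjoint pieces (area 2.4882, area 15.4918).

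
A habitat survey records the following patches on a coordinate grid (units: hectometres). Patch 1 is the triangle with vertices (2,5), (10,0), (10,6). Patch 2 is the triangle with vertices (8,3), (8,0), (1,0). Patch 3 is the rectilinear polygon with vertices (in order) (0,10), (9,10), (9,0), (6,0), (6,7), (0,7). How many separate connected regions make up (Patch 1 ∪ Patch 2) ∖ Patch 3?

3

(Patch 1 ∪ Patch 2) ∖ Patch 3 splits into 3 disjoint pieces (area 6, area 5.625, area 5.3571).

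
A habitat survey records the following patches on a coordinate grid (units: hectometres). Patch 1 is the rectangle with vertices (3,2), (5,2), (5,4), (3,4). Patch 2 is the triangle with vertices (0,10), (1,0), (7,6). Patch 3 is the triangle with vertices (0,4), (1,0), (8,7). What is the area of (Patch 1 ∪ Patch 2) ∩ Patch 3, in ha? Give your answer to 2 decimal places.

The region (Patch 1 ∪ Patch 2) ∩ Patch 3 is the polygon with vertices (1,0), (0.578,4.217), (6.34,6.377), (7,6), (5,4), (3,2).
By the shoelace formula its area is 15.72.

15.72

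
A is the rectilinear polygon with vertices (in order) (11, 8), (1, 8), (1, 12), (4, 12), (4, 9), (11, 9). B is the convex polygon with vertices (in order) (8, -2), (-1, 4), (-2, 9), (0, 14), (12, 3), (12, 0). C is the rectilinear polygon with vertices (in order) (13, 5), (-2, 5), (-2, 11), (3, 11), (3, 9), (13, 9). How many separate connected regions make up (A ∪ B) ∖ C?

(A ∪ B) ∖ C splits into 2 disjoint pieces (area 57.9182, area 10.9515).

2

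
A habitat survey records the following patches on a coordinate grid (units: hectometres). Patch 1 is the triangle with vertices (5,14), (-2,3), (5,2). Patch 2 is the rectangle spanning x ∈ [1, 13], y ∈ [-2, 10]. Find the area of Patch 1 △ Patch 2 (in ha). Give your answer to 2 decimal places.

127.61

|Patch 1| = 42, |Patch 2| = 144, |Patch 1∩Patch 2| = 29.1948.
|Patch 1 △ Patch 2| = |Patch 1| + |Patch 2| − 2·|Patch 1∩Patch 2| = 42 + 144 − 58.3896 = 127.61.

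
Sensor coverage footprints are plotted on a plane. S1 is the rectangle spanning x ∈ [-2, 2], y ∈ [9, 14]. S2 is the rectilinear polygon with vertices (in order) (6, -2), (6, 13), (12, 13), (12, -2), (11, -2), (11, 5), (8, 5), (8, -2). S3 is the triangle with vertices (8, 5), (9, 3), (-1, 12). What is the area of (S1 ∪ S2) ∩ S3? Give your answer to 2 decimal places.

2.51

|S1 ∪ S2| = 89.
|(S1 ∪ S2) ∩ S3| = 2.51.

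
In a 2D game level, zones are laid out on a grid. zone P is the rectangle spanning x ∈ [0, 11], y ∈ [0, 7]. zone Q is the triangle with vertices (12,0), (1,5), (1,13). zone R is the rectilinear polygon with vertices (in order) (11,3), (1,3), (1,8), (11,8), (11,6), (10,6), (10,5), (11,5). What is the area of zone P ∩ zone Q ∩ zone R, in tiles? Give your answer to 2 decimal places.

The intersection is the polygon with vertices (1,5), (1,7), (6.077,7), (9.461,3), (5.4,3).
By the shoelace formula its area is 22.68.

22.68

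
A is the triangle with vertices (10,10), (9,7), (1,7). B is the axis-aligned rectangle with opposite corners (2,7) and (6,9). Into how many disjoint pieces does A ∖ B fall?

2

A ∖ B splits into 2 disjoint pieces (area 7.8333, area 0.1667).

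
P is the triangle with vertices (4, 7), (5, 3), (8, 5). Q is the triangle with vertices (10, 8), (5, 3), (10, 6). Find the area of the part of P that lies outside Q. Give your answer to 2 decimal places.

5.83

|P| = 7, |P∩Q| = 1.1667.
|P ∖ Q| = |P| − |P∩Q| = 7 − 1.1667 = 5.83.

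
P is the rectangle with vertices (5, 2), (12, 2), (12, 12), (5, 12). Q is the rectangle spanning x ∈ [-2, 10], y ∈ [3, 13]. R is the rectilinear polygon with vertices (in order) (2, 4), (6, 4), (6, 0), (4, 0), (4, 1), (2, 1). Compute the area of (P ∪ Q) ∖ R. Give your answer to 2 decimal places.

|P ∪ Q| = 145.
|(P ∪ Q) ∩ R| = 5.
|(P ∪ Q) ∖ R| = 145 − 5 = 140.00.

140.00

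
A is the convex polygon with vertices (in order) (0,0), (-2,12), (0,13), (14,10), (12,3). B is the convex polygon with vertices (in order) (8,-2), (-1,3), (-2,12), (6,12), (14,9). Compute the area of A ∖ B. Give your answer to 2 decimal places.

13.93

|A| = 143, |A∩B| = 129.0744.
|A ∖ B| = |A| − |A∩B| = 143 − 129.0744 = 13.93.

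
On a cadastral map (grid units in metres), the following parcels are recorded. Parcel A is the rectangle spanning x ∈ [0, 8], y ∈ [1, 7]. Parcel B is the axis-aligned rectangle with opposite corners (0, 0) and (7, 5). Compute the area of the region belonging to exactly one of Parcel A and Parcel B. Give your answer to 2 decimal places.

|Parcel A∩Parcel B|: x∈[0,7], y∈[1,5] → 7·4 = 28.
|Parcel A △ Parcel B| = |Parcel A| + |Parcel B| − 2·|Parcel A∩Parcel B| = 48 + 35 − 56 = 27.00.

27.00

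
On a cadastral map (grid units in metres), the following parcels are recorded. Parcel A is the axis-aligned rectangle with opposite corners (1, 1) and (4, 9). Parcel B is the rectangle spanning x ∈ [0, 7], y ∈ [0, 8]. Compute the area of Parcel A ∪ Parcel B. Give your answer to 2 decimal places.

59.00

By inclusion–exclusion:
Individual areas: |Parcel A| = 24, |Parcel B| = 56.
|Parcel A∩Parcel B|: x∈[1,4], y∈[1,8] → 3·7 = 21.
|Parcel A ∪ Parcel B| = 80 − 21 = 59.00.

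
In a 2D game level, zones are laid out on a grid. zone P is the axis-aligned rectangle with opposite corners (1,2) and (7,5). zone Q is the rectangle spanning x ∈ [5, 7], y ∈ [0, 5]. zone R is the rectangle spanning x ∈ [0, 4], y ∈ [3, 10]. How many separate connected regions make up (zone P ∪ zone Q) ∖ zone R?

(zone P ∪ zone Q) ∖ zone R is a single connected region.

1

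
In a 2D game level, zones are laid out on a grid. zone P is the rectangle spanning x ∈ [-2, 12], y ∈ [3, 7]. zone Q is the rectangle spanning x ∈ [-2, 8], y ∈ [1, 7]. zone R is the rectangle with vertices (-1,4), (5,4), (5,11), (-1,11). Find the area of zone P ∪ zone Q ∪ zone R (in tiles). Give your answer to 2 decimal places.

100.00

By inclusion–exclusion:
Individual areas: |zone P| = 56, |zone Q| = 60, |zone R| = 42.
|zone P∩zone Q|: x∈[-2,8], y∈[3,7] → 10·4 = 40.
|zone P∩zone R|: x∈[-1,5], y∈[4,7] → 6·3 = 18.
|zone Q∩zone R|: x∈[-1,5], y∈[4,7] → 6·3 = 18.
|zone P∩zone Q∩zone R| = 18.
|zone P ∪ zone Q ∪ zone R| = 158 − 76 + 18 = 100.00.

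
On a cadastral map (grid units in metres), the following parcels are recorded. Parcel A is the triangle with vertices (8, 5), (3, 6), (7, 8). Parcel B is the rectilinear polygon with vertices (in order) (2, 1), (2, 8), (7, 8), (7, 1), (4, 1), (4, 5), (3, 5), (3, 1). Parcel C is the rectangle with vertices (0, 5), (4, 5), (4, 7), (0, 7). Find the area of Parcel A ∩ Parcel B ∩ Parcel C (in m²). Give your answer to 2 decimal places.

The intersection is the polygon with vertices (4,6.5), (4,5.8), (3,6).
By the shoelace formula its area is 0.35.

0.35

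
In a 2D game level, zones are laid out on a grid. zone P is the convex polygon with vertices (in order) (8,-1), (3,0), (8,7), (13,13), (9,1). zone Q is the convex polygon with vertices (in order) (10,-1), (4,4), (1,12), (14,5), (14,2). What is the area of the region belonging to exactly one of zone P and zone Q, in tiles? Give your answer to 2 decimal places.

|zone P| = 42, |zone Q| = 75.5, |zone P∩zone Q| = 22.3444.
|zone P △ zone Q| = |zone P| + |zone Q| − 2·|zone P∩zone Q| = 42 + 75.5 − 44.6887 = 72.81.

72.81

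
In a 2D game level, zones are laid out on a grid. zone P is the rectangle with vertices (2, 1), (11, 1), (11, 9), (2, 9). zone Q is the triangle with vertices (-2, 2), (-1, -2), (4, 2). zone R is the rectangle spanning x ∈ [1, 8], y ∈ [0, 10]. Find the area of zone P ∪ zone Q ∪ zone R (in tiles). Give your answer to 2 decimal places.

102.50

By inclusion–exclusion:
Individual areas: |zone P| = 72, |zone Q| = 12, |zone R| = 70.
|zone P∩zone Q| = 1.375.
|zone P∩zone R|: x∈[2,8], y∈[1,9] → 6·8 = 48.
|zone Q∩zone R| = 3.5.
|zone P∩zone Q∩zone R| = 1.375.
|zone P ∪ zone Q ∪ zone R| = 154 − 52.875 + 1.375 = 102.50.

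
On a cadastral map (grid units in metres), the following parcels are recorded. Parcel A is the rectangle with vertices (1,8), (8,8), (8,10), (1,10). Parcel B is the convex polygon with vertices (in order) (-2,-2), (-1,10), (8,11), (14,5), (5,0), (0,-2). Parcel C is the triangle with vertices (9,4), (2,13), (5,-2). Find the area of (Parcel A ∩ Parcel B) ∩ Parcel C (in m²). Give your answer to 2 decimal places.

The region (Parcel A ∩ Parcel B) ∩ Parcel C is the polygon with vertices (4.333,10), (5.889,8), (3,8), (2.6,10).
By the shoelace formula its area is 4.62.

4.62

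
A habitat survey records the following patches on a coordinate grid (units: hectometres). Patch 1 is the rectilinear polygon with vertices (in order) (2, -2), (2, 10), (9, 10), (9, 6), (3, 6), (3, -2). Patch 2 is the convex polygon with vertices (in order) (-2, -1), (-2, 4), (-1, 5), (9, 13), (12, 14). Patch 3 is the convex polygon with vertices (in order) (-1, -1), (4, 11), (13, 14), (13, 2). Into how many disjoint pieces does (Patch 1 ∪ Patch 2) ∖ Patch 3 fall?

(Patch 1 ∪ Patch 2) ∖ Patch 3 splits into 3 disjoint pieces (area 18.3406, area 1.0438, area 1.75).

3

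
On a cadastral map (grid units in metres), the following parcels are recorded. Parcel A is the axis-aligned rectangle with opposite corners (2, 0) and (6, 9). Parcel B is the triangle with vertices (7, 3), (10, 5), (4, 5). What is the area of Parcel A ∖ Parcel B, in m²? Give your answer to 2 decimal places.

34.67

|Parcel A| = 36, |Parcel A∩Parcel B| = 1.3333.
|Parcel A ∖ Parcel B| = |Parcel A| − |Parcel A∩Parcel B| = 36 − 1.3333 = 34.67.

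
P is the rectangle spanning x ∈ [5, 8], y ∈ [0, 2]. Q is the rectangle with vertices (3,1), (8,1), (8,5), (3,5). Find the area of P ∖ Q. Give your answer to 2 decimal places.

3.00

|P∩Q|: x∈[5,8], y∈[1,2] → 3·1 = 3.
|P| = 6.
|P ∖ Q| = |P| − |P∩Q| = 6 − 3 = 3.00.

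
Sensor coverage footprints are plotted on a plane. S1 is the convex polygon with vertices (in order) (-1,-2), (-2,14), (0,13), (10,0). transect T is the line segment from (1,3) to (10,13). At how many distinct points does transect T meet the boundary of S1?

1

The segment meets the boundary at (4.608,7.009).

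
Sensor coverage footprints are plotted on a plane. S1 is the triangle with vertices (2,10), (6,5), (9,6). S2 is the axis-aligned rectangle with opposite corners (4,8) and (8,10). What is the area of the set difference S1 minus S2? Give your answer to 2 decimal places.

8.86

|S1| = 9.5, |S1∩S2| = 0.6429.
|S1 ∖ S2| = |S1| − |S1∩S2| = 9.5 − 0.6429 = 8.86.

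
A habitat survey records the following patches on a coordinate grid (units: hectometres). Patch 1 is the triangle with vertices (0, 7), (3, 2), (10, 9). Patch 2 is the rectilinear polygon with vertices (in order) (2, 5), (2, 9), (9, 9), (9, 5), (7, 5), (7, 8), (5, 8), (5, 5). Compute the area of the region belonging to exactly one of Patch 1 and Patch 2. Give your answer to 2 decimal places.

|Patch 1| = 28, |Patch 2| = 22, |Patch 1∩Patch 2| = 11.7.
|Patch 1 △ Patch 2| = |Patch 1| + |Patch 2| − 2·|Patch 1∩Patch 2| = 28 + 22 − 23.4 = 26.60.

26.60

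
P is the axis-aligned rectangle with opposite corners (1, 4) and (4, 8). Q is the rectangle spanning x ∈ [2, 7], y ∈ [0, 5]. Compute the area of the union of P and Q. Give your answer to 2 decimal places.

By inclusion–exclusion:
Individual areas: |P| = 12, |Q| = 25.
|P∩Q|: x∈[2,4], y∈[4,5] → 2·1 = 2.
|P ∪ Q| = 37 − 2 = 35.00.

35.00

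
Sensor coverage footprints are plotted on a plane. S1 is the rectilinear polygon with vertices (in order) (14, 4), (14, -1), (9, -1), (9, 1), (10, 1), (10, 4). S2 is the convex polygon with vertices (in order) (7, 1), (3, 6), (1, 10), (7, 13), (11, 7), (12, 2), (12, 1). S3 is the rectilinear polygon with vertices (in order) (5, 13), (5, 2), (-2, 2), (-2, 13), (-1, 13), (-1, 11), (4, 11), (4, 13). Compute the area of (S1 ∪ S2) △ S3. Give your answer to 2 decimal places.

|S1 ∪ S2| = 94.9.
|(S1 ∪ S2) ∩ S3| = 18.25.
|(S1 ∪ S2) △ S3| = 94.9 + 67 − 36.5 = 125.40.

125.40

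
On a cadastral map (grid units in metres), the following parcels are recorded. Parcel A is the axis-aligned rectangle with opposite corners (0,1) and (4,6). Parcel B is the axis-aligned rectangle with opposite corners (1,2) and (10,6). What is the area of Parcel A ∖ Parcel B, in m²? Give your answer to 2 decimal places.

|Parcel A∩Parcel B|: x∈[1,4], y∈[2,6] → 3·4 = 12.
|Parcel A| = 20.
|Parcel A ∖ Parcel B| = |Parcel A| − |Parcel A∩Parcel B| = 20 − 12 = 8.00.

8.00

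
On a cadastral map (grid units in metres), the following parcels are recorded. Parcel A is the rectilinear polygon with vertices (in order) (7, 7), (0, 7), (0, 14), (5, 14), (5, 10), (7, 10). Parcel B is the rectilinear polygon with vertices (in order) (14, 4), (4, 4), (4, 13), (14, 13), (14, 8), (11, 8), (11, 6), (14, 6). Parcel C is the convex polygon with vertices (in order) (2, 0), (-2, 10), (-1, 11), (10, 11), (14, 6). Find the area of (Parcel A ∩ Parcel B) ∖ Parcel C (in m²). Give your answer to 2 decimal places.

|Parcel A ∩ Parcel B| = 12.
|(Parcel A ∩ Parcel B) ∩ Parcel C| = 10.
|(Parcel A ∩ Parcel B) ∖ Parcel C| = 12 − 10 = 2.00.

2.00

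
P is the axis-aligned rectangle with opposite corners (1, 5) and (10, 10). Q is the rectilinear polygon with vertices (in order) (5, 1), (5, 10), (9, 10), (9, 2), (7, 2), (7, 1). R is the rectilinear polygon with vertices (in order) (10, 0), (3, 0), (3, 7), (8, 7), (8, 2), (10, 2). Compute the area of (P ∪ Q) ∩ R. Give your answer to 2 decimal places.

21.00

|P ∪ Q| = 59.
|(P ∪ Q) ∩ R| = 21.00.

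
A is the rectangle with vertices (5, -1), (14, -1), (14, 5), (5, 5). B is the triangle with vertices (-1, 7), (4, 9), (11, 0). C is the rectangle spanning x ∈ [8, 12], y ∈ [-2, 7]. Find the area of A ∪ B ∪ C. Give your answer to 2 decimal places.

85.72

By inclusion–exclusion:
Individual areas: |A| = 54, |B| = 29.5, |C| = 36.
|A∩B| = 9.7778.
|A∩C|: x∈[8,12], y∈[-1,5] → 4·6 = 24.
|B∩C| = 3.1607.
|A∩B∩C| = 3.1607.
|A ∪ B ∪ C| = 119.5 − 36.9385 + 3.1607 = 85.72.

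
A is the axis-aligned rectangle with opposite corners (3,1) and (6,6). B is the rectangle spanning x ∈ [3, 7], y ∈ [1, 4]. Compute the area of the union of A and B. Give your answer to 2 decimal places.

By inclusion–exclusion:
Individual areas: |A| = 15, |B| = 12.
|A∩B|: x∈[3,6], y∈[1,4] → 3·3 = 9.
|A ∪ B| = 27 − 9 = 18.00.

18.00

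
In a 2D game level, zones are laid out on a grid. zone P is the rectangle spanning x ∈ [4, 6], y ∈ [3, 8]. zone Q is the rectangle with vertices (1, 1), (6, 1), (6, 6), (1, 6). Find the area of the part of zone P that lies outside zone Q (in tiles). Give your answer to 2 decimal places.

4.00

|zone P∩zone Q|: x∈[4,6], y∈[3,6] → 2·3 = 6.
|zone P| = 10.
|zone P ∖ zone Q| = |zone P| − |zone P∩zone Q| = 10 − 6 = 4.00.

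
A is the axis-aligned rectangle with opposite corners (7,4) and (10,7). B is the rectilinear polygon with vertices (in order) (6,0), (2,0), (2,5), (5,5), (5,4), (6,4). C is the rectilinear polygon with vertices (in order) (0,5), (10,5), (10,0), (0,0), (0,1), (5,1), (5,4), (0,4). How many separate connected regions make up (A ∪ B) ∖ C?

(A ∪ B) ∖ C splits into 2 disjoint pieces (area 6, area 9).

2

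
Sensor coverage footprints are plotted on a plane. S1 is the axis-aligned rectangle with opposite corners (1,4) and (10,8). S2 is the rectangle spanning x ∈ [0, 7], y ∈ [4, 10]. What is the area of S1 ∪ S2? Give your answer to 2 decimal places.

By inclusion–exclusion:
Individual areas: |S1| = 36, |S2| = 42.
|S1∩S2|: x∈[1,7], y∈[4,8] → 6·4 = 24.
|S1 ∪ S2| = 78 − 24 = 54.00.

54.00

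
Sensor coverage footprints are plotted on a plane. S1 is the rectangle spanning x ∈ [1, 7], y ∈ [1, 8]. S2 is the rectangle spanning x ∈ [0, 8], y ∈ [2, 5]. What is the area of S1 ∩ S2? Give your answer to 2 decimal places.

|S1∩S2|: x∈[1,7], y∈[2,5] → 6·3 = 18.

18.00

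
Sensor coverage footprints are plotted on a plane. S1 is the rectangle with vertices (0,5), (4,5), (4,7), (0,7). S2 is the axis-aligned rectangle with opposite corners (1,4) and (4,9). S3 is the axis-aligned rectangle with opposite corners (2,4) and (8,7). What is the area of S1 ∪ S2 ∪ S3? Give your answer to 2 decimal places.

By inclusion–exclusion:
Individual areas: |S1| = 8, |S2| = 15, |S3| = 18.
|S1∩S2|: x∈[1,4], y∈[5,7] → 3·2 = 6.
|S1∩S3|: x∈[2,4], y∈[5,7] → 2·2 = 4.
|S2∩S3|: x∈[2,4], y∈[4,7] → 2·3 = 6.
|S1∩S2∩S3| = 4.
|S1 ∪ S2 ∪ S3| = 41 − 16 + 4 = 29.00.

29.00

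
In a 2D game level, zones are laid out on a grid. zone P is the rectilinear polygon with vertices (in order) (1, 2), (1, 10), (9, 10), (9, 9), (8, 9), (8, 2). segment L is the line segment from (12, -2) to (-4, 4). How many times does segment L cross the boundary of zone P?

The segment meets the boundary at (1,2.125), (1.333,2).

2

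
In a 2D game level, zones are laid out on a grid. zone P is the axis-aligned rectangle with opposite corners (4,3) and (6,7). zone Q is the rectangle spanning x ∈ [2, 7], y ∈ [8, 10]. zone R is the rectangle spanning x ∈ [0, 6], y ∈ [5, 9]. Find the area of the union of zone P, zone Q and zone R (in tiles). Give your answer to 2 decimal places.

By inclusion–exclusion:
Individual areas: |zone P| = 8, |zone Q| = 10, |zone R| = 24.
|zone P∩zone Q| = 0 (no overlap).
|zone P∩zone R|: x∈[4,6], y∈[5,7] → 2·2 = 4.
|zone Q∩zone R|: x∈[2,6], y∈[8,9] → 4·1 = 4.
|zone P∩zone Q∩zone R| = 0.
|zone P ∪ zone Q ∪ zone R| = 42 − 8 + 0 = 34.00.

34.00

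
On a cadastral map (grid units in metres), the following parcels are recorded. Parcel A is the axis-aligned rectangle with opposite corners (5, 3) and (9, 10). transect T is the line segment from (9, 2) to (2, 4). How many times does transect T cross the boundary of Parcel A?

2

The segment meets the boundary at (5,3.143), (5.5,3).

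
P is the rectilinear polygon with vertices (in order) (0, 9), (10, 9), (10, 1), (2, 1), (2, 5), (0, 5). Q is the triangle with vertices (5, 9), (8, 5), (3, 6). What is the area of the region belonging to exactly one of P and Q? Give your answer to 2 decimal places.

63.50

|P| = 72, |Q| = 8.5, |P∩Q| = 8.5.
|P △ Q| = |P| + |Q| − 2·|P∩Q| = 72 + 8.5 − 17 = 63.50.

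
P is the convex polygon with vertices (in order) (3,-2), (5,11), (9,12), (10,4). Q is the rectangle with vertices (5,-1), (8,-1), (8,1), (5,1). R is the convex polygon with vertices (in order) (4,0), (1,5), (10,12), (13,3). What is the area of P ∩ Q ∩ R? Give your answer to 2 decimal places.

The intersection is the polygon with vertices (5,1), (6.5,1), (6.182,0.727), (5,0.333).
By the shoelace formula its area is 0.60.

0.60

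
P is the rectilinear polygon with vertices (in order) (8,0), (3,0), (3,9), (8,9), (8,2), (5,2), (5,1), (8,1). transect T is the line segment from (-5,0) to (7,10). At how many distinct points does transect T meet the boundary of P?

The segment meets the boundary at (3,6.667), (5.8,9).

2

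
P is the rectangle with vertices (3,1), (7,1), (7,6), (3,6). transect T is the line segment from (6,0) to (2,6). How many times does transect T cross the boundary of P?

The segment meets the boundary at (3,4.5), (5.333,1).

2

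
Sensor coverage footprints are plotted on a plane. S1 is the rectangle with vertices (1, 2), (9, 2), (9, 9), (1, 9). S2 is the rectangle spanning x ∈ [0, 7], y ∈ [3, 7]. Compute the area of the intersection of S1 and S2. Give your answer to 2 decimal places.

|S1∩S2|: x∈[1,7], y∈[3,7] → 6·4 = 24.

24.00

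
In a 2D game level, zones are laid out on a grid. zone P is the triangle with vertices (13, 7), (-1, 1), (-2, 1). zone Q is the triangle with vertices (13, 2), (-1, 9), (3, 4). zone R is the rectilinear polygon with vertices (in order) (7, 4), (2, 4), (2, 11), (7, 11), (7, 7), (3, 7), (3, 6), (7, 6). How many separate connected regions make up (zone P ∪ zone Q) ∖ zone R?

3

(zone P ∪ zone Q) ∖ zone R splits into 3 disjoint pieces (area 9.4804, area 3.375, area 1).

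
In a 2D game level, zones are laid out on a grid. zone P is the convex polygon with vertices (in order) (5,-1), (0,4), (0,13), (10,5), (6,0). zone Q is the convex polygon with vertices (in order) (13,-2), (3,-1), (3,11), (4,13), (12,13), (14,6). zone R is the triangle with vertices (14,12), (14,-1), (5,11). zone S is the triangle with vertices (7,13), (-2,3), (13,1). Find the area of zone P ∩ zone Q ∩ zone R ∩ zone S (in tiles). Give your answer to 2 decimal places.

The intersection is the polygon with vertices (9.742,4.677), (8.75,6), (10,5).
By the shoelace formula its area is 0.33.

0.33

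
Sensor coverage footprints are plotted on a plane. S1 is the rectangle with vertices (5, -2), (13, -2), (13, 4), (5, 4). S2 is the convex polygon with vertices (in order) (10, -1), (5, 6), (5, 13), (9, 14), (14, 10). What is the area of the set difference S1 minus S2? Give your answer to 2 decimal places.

|S1| = 48, |S1∩S2| = 13.474.
|S1 ∖ S2| = |S1| − |S1∩S2| = 48 − 13.474 = 34.53.

34.53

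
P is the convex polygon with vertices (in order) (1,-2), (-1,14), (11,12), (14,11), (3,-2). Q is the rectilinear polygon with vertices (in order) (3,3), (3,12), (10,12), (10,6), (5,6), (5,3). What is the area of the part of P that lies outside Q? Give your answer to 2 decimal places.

|P| = 133, |P∩Q| = 47.9685.
|P ∖ Q| = |P| − |P∩Q| = 133 − 47.9685 = 85.03.

85.03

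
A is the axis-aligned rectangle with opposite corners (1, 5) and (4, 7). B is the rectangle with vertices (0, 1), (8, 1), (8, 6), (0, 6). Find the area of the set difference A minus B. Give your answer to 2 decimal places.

3.00

|A∩B|: x∈[1,4], y∈[5,6] → 3·1 = 3.
|A| = 6.
|A ∖ B| = |A| − |A∩B| = 6 − 3 = 3.00.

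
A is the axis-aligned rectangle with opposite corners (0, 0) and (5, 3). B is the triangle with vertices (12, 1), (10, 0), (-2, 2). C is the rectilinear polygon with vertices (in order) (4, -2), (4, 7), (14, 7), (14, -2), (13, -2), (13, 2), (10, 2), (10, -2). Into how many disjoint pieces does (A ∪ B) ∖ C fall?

(A ∪ B) ∖ C splits into 2 disjoint pieces (area 12.1905, area 1.1429).

2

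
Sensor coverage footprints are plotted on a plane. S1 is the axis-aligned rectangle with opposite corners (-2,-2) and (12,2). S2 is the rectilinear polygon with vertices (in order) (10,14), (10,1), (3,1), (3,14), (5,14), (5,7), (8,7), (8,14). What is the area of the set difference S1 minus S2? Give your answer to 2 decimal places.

|S1| = 56, |S1∩S2| = 7.
|S1 ∖ S2| = |S1| − |S1∩S2| = 56 − 7 = 49.00.

49.00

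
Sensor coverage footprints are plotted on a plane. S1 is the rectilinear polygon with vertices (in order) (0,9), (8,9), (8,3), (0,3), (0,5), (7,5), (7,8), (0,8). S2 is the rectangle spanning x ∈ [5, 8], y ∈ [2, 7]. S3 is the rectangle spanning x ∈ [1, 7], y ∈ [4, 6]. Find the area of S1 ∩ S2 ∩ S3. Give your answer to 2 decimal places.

2.00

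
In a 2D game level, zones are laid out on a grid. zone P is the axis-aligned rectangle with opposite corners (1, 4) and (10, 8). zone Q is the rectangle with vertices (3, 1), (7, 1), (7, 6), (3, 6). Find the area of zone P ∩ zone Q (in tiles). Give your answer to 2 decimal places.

8.00

|zone P∩zone Q|: x∈[3,7], y∈[4,6] → 4·2 = 8.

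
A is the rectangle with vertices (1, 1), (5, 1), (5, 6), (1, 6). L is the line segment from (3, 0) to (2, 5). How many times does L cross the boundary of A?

1

The segment meets the boundary at (2.8,1).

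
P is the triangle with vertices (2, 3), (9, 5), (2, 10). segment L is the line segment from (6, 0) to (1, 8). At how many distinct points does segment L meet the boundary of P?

2

The segment meets the boundary at (3.803,3.515), (2,6.4).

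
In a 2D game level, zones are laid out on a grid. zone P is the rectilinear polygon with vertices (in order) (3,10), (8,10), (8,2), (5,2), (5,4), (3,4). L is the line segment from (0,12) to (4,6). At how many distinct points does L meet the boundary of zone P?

1

The segment meets the boundary at (3,7.5).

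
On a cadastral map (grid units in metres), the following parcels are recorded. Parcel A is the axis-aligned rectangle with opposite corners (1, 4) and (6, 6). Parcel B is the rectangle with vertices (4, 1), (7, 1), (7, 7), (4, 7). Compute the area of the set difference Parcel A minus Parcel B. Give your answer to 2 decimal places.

|Parcel A∩Parcel B|: x∈[4,6], y∈[4,6] → 2·2 = 4.
|Parcel A| = 10.
|Parcel A ∖ Parcel B| = |Parcel A| − |Parcel A∩Parcel B| = 10 − 4 = 6.00.

6.00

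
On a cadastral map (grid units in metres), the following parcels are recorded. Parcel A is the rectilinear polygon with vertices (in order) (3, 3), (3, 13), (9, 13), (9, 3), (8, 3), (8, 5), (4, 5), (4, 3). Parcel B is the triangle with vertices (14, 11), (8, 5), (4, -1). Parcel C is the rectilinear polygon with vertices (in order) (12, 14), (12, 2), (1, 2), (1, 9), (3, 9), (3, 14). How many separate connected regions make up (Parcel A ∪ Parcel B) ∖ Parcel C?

2

(Parcel A ∪ Parcel B) ∖ Parcel C splits into 2 disjoint pieces (area 0.4, area 0.75).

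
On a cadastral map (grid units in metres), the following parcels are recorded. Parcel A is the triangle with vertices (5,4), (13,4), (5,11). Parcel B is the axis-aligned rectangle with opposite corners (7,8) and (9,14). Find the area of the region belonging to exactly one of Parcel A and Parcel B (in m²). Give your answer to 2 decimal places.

38.21

|Parcel A| = 28, |Parcel B| = 12, |Parcel A∩Parcel B| = 0.8929.
|Parcel A △ Parcel B| = |Parcel A| + |Parcel B| − 2·|Parcel A∩Parcel B| = 28 + 12 − 1.7857 = 38.21.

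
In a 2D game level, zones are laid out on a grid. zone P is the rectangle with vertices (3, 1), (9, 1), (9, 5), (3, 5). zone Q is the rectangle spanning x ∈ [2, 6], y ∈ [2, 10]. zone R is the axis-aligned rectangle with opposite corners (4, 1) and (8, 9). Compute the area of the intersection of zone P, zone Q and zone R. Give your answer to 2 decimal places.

6.00

The intersection is the polygon with vertices (6,5), (6,2), (4,2), (4,5).
By the shoelace formula its area is 6.00.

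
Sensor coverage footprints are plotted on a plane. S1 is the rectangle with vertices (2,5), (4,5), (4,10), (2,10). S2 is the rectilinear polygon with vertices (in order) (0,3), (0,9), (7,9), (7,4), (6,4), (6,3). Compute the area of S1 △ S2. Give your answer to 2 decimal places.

35.00

|S1| = 10, |S2| = 41, |S1∩S2| = 8.
|S1 △ S2| = |S1| + |S2| − 2·|S1∩S2| = 10 + 41 − 16 = 35.00.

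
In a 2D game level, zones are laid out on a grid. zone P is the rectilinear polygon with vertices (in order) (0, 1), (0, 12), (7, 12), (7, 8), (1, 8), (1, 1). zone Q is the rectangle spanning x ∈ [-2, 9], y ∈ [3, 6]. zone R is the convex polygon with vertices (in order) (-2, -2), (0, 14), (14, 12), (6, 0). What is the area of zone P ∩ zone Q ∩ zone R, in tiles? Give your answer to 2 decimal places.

The intersection is the polygon with vertices (1,6), (1,3), (0,3), (0,6).
By the shoelace formula its area is 3.00.

3.00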